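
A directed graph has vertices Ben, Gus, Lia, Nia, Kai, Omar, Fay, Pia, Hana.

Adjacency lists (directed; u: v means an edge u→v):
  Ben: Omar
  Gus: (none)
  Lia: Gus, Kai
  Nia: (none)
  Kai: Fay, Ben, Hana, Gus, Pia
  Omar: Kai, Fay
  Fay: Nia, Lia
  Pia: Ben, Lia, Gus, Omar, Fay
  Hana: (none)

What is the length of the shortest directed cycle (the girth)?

For each vertex v, BFS finds the shortest path from v back to v.
The shortest such closed walk is Kai → Ben → Omar → Kai, length 3.

3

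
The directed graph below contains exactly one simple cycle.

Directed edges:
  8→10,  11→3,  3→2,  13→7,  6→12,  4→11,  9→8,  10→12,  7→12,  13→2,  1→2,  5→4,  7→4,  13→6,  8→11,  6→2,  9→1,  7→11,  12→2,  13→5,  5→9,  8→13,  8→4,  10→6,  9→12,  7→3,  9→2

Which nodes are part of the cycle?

5, 8, 9, 13

DFS with gray/black marking from 9:
9 gray
  2 gray
  2 black
  1 gray
    1→2: 2 black — skip
  1 black
  12 gray
    12→2: 2 black — skip
  12 black
  8 gray
    4 gray
      11 gray
        3 gray
          3→2: 2 black — skip
        3 black
      11 black
    4 black
    10 gray
      10→12: 12 black — skip
      6 gray
        6→2: 2 black — skip
        6→12: 12 black — skip
      6 black
    10 black
    8→11: 11 black — skip
    13 gray
      13→6: 6 black — skip
      5 gray
        5→4: 4 black — skip
        5→9: 9 is gray → back edge
Back edge closes the cycle 9 → 8 → 13 → 5 → 9; its vertices are {5, 8, 9, 13}.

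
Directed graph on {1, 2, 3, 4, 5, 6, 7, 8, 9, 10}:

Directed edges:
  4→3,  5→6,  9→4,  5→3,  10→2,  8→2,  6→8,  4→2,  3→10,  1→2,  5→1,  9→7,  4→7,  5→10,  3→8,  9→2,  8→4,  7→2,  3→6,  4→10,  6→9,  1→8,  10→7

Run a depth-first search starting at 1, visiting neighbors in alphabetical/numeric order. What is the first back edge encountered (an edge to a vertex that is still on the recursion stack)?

DFS from 1 (visiting neighbors in alphabetical/numeric order); mark gray on enter, black on exit:
1 gray
  2 gray
  2 black
  8 gray
    8→2: 2 black — skip
    4 gray
      4→2: 2 black — skip
      3 gray
        6 gray
          6→8: 8 is gray → back edge
First back edge: 6 → 8.

6→8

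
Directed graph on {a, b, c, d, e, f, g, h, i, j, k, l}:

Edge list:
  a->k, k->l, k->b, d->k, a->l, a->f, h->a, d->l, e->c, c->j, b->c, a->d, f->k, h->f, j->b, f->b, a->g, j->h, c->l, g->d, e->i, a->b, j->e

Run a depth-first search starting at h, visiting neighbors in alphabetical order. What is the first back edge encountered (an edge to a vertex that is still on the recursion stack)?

j->b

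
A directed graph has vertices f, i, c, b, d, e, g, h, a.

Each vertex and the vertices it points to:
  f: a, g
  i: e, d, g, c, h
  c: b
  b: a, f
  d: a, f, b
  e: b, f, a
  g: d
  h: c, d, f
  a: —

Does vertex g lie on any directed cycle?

g is on a cycle iff g can reach itself via ≥1 edge.
g → d → f → g — yes.

Yes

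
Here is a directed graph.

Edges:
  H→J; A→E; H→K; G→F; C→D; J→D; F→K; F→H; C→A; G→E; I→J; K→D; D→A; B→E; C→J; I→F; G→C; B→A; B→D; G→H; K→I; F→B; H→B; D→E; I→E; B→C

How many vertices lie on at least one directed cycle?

4

A vertex is on a directed cycle iff it belongs to a strongly connected component of size ≥ 2 (or has a self-loop).
The vertices on cycles are {F, H, I, K} — 4 in total.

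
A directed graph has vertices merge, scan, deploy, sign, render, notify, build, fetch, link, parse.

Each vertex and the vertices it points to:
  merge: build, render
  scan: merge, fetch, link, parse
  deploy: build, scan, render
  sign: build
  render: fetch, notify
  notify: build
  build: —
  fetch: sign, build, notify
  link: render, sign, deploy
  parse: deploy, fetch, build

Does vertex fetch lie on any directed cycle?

fetch lies on a cycle iff there is a path from fetch back to itself.
Exploring from fetch, it never reaches itself; equivalently, its strongly connected component is a singleton.

No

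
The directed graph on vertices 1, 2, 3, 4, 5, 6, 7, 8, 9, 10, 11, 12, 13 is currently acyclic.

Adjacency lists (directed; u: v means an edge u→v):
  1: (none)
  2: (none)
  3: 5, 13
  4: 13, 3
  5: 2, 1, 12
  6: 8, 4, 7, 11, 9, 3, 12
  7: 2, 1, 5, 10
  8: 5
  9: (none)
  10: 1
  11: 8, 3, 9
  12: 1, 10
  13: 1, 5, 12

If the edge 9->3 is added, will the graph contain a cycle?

Adding 9→3 creates a cycle iff 3 can already reach 9.
Explore from 3: no path reaches 9. The graph stays acyclic.

No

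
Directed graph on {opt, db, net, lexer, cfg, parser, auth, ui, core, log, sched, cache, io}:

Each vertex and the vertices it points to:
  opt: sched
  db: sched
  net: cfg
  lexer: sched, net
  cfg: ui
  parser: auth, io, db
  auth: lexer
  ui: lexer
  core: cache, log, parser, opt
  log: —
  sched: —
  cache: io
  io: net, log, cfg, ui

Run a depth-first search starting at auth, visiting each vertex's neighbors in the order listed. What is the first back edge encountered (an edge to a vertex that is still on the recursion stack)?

ui->lexer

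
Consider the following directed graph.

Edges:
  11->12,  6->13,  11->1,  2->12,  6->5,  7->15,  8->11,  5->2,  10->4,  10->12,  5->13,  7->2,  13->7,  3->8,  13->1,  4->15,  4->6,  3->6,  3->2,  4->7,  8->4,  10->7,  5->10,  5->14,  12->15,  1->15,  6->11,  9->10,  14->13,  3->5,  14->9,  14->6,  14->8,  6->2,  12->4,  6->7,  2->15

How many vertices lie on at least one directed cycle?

12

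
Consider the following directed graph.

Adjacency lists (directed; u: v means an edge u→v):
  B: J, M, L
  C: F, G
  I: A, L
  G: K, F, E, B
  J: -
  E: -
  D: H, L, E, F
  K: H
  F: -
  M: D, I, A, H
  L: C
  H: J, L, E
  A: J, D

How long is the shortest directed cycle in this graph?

4

For each vertex v, BFS finds the shortest path from v back to v.
The shortest such closed walk is C → G → B → L → C, length 4.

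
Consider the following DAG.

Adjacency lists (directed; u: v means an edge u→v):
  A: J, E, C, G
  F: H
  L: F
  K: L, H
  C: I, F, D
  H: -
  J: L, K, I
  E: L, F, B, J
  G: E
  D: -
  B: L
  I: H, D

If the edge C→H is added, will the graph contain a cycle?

No

Adding C→H creates a cycle iff H can already reach C.
Explore from H: no path reaches C. The graph stays acyclic.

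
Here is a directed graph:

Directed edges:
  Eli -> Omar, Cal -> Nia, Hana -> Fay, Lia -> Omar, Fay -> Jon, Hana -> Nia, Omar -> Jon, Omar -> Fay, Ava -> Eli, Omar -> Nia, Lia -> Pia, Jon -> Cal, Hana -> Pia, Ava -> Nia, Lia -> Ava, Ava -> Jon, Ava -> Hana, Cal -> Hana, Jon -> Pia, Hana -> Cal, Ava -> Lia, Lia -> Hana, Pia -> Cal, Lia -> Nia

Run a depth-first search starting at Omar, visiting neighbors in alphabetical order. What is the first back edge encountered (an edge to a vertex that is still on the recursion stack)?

Hana->Cal

DFS from Omar (visiting neighbors in alphabetical order); mark gray on enter, black on exit:
Omar gray
  Fay gray
    Jon gray
      Cal gray
        Hana gray
          Hana→Cal: Cal is gray → back edge
First back edge: Hana → Cal.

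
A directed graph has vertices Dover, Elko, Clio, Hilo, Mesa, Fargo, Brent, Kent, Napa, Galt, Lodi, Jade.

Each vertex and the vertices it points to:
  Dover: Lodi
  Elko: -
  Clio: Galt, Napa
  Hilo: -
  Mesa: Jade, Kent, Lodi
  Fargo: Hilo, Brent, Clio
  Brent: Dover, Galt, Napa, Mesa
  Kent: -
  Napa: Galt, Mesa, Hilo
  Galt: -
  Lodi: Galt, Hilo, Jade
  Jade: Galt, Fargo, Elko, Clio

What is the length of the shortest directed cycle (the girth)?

4

For each vertex v, BFS finds the shortest path from v back to v.
The shortest such closed walk is Mesa → Jade → Fargo → Brent → Mesa, length 4.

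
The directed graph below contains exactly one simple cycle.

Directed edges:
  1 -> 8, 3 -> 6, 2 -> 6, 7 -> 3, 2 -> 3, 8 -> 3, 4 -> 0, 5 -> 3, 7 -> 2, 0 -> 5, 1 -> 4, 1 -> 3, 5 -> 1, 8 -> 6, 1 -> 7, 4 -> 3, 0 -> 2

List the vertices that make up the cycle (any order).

0, 1, 4, 5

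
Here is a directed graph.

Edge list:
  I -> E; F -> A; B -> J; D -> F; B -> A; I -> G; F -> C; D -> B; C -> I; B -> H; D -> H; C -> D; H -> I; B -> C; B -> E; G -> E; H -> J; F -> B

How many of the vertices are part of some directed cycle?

4

A vertex is on a directed cycle iff it belongs to a strongly connected component of size ≥ 2 (or has a self-loop).
The vertices on cycles are {B, C, D, F} — 4 in total.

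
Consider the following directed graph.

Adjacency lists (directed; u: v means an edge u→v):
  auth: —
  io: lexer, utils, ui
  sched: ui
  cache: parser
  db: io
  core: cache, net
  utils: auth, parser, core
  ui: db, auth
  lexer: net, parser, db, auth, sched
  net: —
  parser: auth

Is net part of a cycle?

No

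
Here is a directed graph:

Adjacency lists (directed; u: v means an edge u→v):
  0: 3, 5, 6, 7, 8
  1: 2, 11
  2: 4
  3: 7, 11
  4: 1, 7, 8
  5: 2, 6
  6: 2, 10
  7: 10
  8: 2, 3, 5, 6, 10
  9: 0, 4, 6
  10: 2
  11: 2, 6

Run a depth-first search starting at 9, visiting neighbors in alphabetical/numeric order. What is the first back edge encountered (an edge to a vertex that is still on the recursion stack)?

DFS from 9 (visiting neighbors in alphabetical/numeric order); mark gray on enter, black on exit:
9 gray
  0 gray
    3 gray
      7 gray
        10 gray
          2 gray
            4 gray
              1 gray
                1→2: 2 is gray → back edge
First back edge: 1 → 2.

1→2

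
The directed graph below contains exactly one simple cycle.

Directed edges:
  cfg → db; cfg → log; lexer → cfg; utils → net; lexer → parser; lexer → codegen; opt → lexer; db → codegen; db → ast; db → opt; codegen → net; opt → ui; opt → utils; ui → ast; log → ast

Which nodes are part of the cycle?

DFS with gray/black marking from opt:
opt gray
  lexer gray
    cfg gray
      log gray
        ast gray
        ast black
      log black
      db gray
        db→opt: opt is gray → back edge
Back edge closes the cycle opt → lexer → cfg → db → opt; its vertices are {db, cfg, opt, lexer}.

db, cfg, opt, lexer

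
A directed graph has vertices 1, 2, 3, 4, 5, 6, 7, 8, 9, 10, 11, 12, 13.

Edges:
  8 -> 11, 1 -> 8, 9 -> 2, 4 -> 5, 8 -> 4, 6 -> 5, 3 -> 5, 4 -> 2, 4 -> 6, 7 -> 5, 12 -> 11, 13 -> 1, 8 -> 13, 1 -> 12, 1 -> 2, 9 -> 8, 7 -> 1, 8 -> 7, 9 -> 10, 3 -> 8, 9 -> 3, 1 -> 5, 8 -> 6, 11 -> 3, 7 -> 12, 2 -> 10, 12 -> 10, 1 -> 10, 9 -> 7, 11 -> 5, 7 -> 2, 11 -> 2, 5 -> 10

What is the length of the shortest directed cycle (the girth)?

3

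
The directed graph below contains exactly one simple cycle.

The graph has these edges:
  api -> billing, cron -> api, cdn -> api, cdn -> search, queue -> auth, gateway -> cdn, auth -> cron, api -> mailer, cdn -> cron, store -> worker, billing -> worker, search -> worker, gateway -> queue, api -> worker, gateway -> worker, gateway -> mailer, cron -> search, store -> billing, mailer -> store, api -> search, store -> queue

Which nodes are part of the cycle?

api, auth, cron, queue, store, mailer

DFS with gray/black marking from cron:
cron gray
  api gray
    search gray
      worker gray
      worker black
    search black
    billing gray
      billing→worker: worker black — skip
    billing black
    api→worker: worker black — skip
    mailer gray
      store gray
        queue gray
          auth gray
            auth→cron: cron is gray → back edge
Back edge closes the cycle cron → api → mailer → store → queue → auth → cron; its vertices are {api, auth, cron, queue, store, mailer}.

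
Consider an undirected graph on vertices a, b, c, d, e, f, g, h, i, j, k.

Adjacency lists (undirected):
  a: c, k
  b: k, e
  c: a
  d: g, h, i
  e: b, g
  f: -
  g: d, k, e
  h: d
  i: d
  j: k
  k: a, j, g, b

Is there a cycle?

DFS, tracking each vertex's parent; an edge to a visited non-parent vertex closes a cycle.
Start from b:
visit b (parent –)
  visit k (parent b)
    visit a (parent k)
      visit c (parent a)
        c–a: parent, skip
      a–k: parent, skip
    visit j (parent k)
      j–k: parent, skip
    visit g (parent k)
      visit d (parent g)
        d–g: parent, skip
        visit h (parent d)
          h–d: parent, skip
        visit i (parent d)
          i–d: parent, skip
      g–k: parent, skip
      visit e (parent g)
        e–b: b visited and ≠ parent → cycle
Cycle: b – k – g – e – b.

Yes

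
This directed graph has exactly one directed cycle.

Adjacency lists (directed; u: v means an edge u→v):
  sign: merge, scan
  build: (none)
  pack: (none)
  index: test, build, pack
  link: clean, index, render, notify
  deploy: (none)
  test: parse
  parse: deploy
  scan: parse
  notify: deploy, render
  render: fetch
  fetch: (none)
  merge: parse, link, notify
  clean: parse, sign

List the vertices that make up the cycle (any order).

DFS with gray/black marking from sign:
sign gray
  merge gray
    parse gray
      deploy gray
      deploy black
    parse black
    link gray
      clean gray
        clean→parse: parse black — skip
        clean→sign: sign is gray → back edge
Back edge closes the cycle sign → merge → link → clean → sign; its vertices are {link, sign, clean, merge}.

link, sign, clean, merge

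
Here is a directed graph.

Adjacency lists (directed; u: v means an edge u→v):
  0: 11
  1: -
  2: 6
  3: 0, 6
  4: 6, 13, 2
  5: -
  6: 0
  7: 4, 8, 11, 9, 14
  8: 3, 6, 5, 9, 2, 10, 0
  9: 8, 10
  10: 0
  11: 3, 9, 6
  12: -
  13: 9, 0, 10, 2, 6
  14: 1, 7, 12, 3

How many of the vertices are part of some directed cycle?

10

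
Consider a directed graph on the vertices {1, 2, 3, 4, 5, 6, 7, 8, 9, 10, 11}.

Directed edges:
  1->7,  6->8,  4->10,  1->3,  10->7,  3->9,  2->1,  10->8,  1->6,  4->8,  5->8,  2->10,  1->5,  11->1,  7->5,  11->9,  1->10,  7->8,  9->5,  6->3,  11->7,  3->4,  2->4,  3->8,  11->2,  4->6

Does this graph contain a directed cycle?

DFS with white/gray/black marking, starting from 8:
8 gray
8 black
1 gray
  10 gray
    7 gray
      5 gray
        5→8: 8 black — skip
      5 black
      7→8: 8 black — skip
    7 black
    10→8: 8 black — skip
  10 black
  6 gray
    6→8: 8 black — skip
    3 gray
      3→8: 8 black — skip
      4 gray
        4→8: 8 black — skip
        4→10: 10 black — skip
        4→6: 6 is gray → back edge
Back edge found, so a cycle exists: 6 → 3 → 4 → 6.

Yes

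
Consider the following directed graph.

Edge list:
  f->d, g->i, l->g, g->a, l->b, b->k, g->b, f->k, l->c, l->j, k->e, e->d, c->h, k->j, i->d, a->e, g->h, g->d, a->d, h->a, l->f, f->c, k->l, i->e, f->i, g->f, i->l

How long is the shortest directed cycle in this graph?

3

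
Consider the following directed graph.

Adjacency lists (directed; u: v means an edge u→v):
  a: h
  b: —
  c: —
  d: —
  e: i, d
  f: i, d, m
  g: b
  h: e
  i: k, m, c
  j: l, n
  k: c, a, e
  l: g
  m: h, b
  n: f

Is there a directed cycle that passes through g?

g lies on a cycle iff there is a path from g back to itself.
Exploring from g, it never reaches itself; equivalently, its strongly connected component is a singleton.

No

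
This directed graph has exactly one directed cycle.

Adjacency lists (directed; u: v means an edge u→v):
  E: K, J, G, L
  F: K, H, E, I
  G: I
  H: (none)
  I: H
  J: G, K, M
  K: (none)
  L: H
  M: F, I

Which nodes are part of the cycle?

E, F, J, M

DFS with gray/black marking from F:
F gray
  K gray
  K black
  H gray
  H black
  E gray
    E→K: K black — skip
    J gray
      G gray
        I gray
          I→H: H black — skip
        I black
      G black
      J→K: K black — skip
      M gray
        M→F: F is gray → back edge
Back edge closes the cycle F → E → J → M → F; its vertices are {E, F, J, M}.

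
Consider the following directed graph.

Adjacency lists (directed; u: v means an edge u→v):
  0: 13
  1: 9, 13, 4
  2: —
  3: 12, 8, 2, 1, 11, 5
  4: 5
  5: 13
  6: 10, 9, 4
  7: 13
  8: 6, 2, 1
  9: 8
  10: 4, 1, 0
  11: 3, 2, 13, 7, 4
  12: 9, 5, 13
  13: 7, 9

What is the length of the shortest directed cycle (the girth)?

For each vertex v, BFS finds the shortest path from v back to v.
The shortest such closed walk is 11 → 3 → 11, length 2.

2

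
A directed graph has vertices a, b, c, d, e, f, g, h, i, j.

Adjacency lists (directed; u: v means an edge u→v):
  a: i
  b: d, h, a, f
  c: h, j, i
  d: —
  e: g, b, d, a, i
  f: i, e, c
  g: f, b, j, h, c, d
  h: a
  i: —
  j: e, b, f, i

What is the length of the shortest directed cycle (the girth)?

For each vertex v, BFS finds the shortest path from v back to v.
The shortest such closed walk is g → j → e → g, length 3.

3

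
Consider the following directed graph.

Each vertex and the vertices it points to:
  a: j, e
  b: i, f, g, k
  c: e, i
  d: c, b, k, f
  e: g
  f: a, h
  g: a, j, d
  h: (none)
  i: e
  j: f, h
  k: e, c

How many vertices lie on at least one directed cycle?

A vertex is on a directed cycle iff it belongs to a strongly connected component of size ≥ 2 (or has a self-loop).
The vertices on cycles are {a, b, c, d, e, f, g, i, j, k} — 10 in total.

10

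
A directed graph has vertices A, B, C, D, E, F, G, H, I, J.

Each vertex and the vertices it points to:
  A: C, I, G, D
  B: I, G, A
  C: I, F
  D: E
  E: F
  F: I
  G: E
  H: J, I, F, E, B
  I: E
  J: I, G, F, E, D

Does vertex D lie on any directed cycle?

No

D lies on a cycle iff there is a path from D back to itself.
Exploring from D, it never reaches itself; equivalently, its strongly connected component is a singleton.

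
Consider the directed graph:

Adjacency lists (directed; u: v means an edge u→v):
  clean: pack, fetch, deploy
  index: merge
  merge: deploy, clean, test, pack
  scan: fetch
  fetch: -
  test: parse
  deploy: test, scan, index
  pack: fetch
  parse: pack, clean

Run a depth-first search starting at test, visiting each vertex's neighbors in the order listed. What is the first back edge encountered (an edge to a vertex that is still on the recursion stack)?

deploy→test

DFS from test (visiting each vertex's neighbors in the order listed); mark gray on enter, black on exit:
test gray
  parse gray
    pack gray
      fetch gray
      fetch black
    pack black
    clean gray
      clean→pack: pack black — skip
      clean→fetch: fetch black — skip
      deploy gray
        deploy→test: test is gray → back edge
First back edge: deploy → test.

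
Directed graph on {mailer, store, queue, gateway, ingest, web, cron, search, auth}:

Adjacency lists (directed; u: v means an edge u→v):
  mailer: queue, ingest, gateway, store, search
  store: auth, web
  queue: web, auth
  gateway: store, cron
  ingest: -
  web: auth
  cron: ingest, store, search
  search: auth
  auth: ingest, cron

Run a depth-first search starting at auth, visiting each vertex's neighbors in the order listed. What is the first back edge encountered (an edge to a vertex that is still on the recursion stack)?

store→auth

DFS from auth (visiting each vertex's neighbors in the order listed); mark gray on enter, black on exit:
auth gray
  ingest gray
  ingest black
  cron gray
    cron→ingest: ingest black — skip
    store gray
      store→auth: auth is gray → back edge
First back edge: store → auth.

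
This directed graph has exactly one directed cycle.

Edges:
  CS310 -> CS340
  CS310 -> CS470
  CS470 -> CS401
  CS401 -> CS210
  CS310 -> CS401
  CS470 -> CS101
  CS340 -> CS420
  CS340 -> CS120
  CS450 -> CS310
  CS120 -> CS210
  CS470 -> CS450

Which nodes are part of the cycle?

DFS with gray/black marking from CS310:
CS310 gray
  CS470 gray
    CS450 gray
      CS450→CS310: CS310 is gray → back edge
Back edge closes the cycle CS310 → CS470 → CS450 → CS310; its vertices are {CS310, CS450, CS470}.

CS310, CS450, CS470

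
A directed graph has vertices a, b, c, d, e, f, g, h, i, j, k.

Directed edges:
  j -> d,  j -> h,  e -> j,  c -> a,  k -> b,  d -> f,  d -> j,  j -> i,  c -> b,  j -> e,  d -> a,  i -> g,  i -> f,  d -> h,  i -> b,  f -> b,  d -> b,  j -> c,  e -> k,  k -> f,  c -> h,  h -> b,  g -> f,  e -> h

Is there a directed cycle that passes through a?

No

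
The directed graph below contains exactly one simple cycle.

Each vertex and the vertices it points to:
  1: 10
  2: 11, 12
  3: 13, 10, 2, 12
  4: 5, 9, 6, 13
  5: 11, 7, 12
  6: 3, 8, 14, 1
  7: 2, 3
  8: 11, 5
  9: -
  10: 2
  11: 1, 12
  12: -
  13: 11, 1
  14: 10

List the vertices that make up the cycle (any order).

DFS with gray/black marking from 10:
10 gray
  2 gray
    11 gray
      1 gray
        1→10: 10 is gray → back edge
Back edge closes the cycle 10 → 2 → 11 → 1 → 10; its vertices are {1, 2, 10, 11}.

1, 2, 10, 11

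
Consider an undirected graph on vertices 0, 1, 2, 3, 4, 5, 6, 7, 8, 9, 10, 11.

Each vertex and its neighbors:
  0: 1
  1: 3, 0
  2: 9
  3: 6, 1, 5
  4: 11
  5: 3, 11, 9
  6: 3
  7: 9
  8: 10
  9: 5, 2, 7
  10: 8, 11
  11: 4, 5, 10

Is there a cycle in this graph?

DFS, tracking each vertex's parent; an edge to a visited non-parent vertex closes a cycle.
Start from 1:
visit 1 (parent –)
  visit 3 (parent 1)
    visit 6 (parent 3)
      6–3: parent, skip
    3–1: parent, skip
    visit 5 (parent 3)
      5–3: parent, skip
      visit 11 (parent 5)
        visit 4 (parent 11)
          4–11: parent, skip
        11–5: parent, skip
        visit 10 (parent 11)
          visit 8 (parent 10)
            8–10: parent, skip
          10–11: parent, skip
      visit 9 (parent 5)
        9–5: parent, skip
        visit 2 (parent 9)
          2–9: parent, skip
        visit 7 (parent 9)
          7–9: parent, skip
  visit 0 (parent 1)
    0–1: parent, skip
No non-parent visited neighbor found — the graph is a forest.

No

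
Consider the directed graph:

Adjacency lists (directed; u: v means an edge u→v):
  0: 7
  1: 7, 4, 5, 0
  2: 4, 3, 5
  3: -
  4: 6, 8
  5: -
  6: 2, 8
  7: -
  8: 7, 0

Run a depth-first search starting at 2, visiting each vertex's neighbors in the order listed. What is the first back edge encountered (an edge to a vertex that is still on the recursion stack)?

DFS from 2 (visiting each vertex's neighbors in the order listed); mark gray on enter, black on exit:
2 gray
  4 gray
    6 gray
      6→2: 2 is gray → back edge
First back edge: 6 → 2.

6->2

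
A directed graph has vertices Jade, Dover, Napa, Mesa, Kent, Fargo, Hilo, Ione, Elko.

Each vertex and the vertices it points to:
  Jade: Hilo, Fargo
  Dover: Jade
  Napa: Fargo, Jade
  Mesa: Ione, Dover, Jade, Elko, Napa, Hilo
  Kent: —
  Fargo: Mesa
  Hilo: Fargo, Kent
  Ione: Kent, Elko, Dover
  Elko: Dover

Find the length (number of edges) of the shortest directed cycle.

For each vertex v, BFS finds the shortest path from v back to v.
The shortest such closed walk is Mesa → Napa → Fargo → Mesa, length 3.

3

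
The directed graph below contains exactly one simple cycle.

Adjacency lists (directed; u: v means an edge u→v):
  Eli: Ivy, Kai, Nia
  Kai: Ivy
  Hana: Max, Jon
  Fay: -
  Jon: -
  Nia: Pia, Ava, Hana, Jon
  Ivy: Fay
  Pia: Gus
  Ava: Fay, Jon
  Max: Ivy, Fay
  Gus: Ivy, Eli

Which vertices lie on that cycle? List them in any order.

Eli, Gus, Nia, Pia

DFS with gray/black marking from Eli:
Eli gray
  Ivy gray
    Fay gray
    Fay black
  Ivy black
  Kai gray
    Kai→Ivy: Ivy black — skip
  Kai black
  Nia gray
    Pia gray
      Gus gray
        Gus→Ivy: Ivy black — skip
        Gus→Eli: Eli is gray → back edge
Back edge closes the cycle Eli → Nia → Pia → Gus → Eli; its vertices are {Eli, Gus, Nia, Pia}.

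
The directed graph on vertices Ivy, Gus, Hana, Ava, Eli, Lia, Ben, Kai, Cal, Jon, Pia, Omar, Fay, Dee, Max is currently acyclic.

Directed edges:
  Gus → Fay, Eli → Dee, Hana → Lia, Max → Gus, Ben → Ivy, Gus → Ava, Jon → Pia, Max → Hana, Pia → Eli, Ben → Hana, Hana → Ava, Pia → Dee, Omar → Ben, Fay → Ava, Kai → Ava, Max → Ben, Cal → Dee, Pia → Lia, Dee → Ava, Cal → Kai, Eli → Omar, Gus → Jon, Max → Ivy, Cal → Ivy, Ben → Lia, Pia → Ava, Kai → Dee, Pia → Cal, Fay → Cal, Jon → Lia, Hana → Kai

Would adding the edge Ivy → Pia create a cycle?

Yes

Adding Ivy→Pia creates a cycle iff Pia can already reach Ivy.
Path from Pia: Pia → Cal → Ivy.
So Pia → … → Ivy → Pia is a cycle.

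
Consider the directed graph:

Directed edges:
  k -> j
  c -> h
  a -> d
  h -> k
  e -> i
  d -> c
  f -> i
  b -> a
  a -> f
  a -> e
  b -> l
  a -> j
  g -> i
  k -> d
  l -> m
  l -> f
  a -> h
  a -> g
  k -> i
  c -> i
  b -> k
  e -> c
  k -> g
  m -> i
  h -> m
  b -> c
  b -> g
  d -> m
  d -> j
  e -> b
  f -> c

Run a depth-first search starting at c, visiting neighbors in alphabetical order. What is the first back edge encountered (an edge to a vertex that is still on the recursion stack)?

d->c

DFS from c (visiting neighbors in alphabetical order); mark gray on enter, black on exit:
c gray
  h gray
    k gray
      d gray
        d→c: c is gray → back edge
First back edge: d → c.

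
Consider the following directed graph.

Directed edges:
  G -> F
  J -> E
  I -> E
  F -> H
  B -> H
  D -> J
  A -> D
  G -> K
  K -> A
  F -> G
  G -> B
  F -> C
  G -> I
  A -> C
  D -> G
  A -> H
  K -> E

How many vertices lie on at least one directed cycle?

5

A vertex is on a directed cycle iff it belongs to a strongly connected component of size ≥ 2 (or has a self-loop).
The vertices on cycles are {A, D, F, G, K} — 5 in total.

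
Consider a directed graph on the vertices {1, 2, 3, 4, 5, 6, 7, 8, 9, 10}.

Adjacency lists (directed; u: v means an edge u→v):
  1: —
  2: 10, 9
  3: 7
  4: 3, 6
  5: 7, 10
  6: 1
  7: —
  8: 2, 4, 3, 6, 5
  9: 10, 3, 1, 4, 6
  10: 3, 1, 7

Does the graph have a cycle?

No

DFS with white/gray/black marking, starting from 2:
2 gray
  10 gray
    3 gray
      7 gray
      7 black
    3 black
    1 gray
    1 black
    10→7: 7 black — skip
  10 black
  9 gray
    9→10: 10 black — skip
    9→3: 3 black — skip
    9→1: 1 black — skip
    4 gray
      4→3: 3 black — skip
      6 gray
        6→1: 1 black — skip
      6 black
    4 black
    9→6: 6 black — skip
  9 black
2 black
5 gray
  5→7: 7 black — skip
  5→10: 10 black — skip
5 black
8 gray
  8→2: 2 black — skip
  8→4: 4 black — skip
  8→3: 3 black — skip
  8→6: 6 black — skip
  8→5: 5 black — skip
8 black
Every edge goes to a white or black vertex — no back edge, so the graph is acyclic.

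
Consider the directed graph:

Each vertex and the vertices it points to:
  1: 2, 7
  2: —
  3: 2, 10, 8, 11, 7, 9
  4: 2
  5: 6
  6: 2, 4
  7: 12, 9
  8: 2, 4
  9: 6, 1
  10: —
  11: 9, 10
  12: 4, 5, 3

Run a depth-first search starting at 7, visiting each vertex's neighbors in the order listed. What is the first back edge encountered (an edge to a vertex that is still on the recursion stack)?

1→7

DFS from 7 (visiting each vertex's neighbors in the order listed); mark gray on enter, black on exit:
7 gray
  12 gray
    4 gray
      2 gray
      2 black
    4 black
    5 gray
      6 gray
        6→2: 2 black — skip
        6→4: 4 black — skip
      6 black
    5 black
    3 gray
      3→2: 2 black — skip
      10 gray
      10 black
      8 gray
        8→2: 2 black — skip
        8→4: 4 black — skip
      8 black
      11 gray
        9 gray
          9→6: 6 black — skip
          1 gray
            1→2: 2 black — skip
            1→7: 7 is gray → back edge
First back edge: 1 → 7.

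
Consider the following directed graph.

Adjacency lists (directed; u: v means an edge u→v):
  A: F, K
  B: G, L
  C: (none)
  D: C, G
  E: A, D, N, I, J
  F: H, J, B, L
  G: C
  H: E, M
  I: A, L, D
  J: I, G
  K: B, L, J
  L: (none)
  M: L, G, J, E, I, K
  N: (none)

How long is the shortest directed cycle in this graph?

4

For each vertex v, BFS finds the shortest path from v back to v.
The shortest such closed walk is H → E → A → F → H, length 4.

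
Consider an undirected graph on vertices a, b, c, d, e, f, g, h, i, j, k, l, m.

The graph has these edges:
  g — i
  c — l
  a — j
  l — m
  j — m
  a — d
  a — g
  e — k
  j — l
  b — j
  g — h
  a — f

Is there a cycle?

Yes

DFS, tracking each vertex's parent; an edge to a visited non-parent vertex closes a cycle.
Start from l:
visit l (parent –)
  visit m (parent l)
    m–l: parent, skip
    visit j (parent m)
      visit a (parent j)
        visit g (parent a)
          visit i (parent g)
            i–g: parent, skip
          g–a: parent, skip
          visit h (parent g)
            h–g: parent, skip
        visit f (parent a)
          f–a: parent, skip
        visit d (parent a)
          d–a: parent, skip
        a–j: parent, skip
      j–l: l visited and ≠ parent → cycle
Cycle: l – m – j – l.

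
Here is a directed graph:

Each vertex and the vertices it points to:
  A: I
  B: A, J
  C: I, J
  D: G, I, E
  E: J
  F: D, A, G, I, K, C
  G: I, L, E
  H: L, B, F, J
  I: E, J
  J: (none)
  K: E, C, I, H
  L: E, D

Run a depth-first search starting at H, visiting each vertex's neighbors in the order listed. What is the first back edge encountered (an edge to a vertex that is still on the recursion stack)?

G→L

DFS from H (visiting each vertex's neighbors in the order listed); mark gray on enter, black on exit:
H gray
  L gray
    E gray
      J gray
      J black
    E black
    D gray
      G gray
        I gray
          I→E: E black — skip
          I→J: J black — skip
        I black
        G→L: L is gray → back edge
First back edge: G → L.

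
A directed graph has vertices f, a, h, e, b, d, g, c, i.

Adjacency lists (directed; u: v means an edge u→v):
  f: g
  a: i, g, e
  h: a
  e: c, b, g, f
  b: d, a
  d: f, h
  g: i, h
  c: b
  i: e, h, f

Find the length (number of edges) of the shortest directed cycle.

3

For each vertex v, BFS finds the shortest path from v back to v.
The shortest such closed walk is b → a → e → b, length 3.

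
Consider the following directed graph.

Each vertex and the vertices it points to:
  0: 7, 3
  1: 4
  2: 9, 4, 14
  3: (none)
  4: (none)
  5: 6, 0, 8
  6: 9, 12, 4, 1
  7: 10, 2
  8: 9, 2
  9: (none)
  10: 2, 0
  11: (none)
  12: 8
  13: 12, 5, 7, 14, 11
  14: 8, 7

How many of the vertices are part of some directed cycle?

6

A vertex is on a directed cycle iff it belongs to a strongly connected component of size ≥ 2 (or has a self-loop).
The vertices on cycles are {0, 2, 7, 8, 10, 14} — 6 in total.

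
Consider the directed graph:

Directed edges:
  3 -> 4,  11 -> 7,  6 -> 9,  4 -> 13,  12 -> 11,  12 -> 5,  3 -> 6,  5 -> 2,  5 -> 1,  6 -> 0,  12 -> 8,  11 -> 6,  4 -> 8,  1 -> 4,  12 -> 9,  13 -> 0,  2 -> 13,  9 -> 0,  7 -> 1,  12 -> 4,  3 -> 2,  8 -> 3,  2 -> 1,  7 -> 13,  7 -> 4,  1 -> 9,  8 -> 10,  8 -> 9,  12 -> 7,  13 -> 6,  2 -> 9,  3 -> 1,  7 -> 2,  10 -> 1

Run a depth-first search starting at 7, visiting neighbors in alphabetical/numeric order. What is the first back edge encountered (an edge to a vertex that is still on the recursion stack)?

3->1

DFS from 7 (visiting neighbors in alphabetical/numeric order); mark gray on enter, black on exit:
7 gray
  1 gray
    4 gray
      8 gray
        3 gray
          3→1: 1 is gray → back edge
First back edge: 3 → 1.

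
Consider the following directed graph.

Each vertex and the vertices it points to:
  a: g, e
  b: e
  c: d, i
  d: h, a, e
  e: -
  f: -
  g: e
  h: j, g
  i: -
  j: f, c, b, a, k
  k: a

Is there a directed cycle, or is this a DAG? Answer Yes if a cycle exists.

Yes

DFS with white/gray/black marking, starting from a:
a gray
  g gray
    e gray
    e black
  g black
  a→e: e black — skip
a black
b gray
  b→e: e black — skip
b black
c gray
  d gray
    h gray
      j gray
        f gray
        f black
        j→c: c is gray → back edge
Back edge found, so a cycle exists: c → d → h → j → c.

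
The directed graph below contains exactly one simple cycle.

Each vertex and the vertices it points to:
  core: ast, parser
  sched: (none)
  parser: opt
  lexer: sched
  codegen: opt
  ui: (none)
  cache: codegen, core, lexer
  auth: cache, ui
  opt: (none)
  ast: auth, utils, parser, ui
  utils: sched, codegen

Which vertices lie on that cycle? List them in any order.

ast, auth, core, cache

DFS with gray/black marking from cache:
cache gray
  codegen gray
    opt gray
    opt black
  codegen black
  core gray
    ast gray
      auth gray
        auth→cache: cache is gray → back edge
Back edge closes the cycle cache → core → ast → auth → cache; its vertices are {ast, auth, core, cache}.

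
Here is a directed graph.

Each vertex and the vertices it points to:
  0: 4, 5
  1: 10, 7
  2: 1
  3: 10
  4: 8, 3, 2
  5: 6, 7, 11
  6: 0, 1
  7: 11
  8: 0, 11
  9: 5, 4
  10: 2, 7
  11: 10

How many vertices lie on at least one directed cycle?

10

A vertex is on a directed cycle iff it belongs to a strongly connected component of size ≥ 2 (or has a self-loop).
The vertices on cycles are {0, 1, 2, 4, 5, 6, 7, 8, 10, 11} — 10 in total.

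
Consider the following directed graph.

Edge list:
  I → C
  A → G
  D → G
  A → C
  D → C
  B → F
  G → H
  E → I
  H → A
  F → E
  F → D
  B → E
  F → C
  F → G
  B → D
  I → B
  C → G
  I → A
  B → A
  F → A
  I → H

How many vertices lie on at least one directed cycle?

A vertex is on a directed cycle iff it belongs to a strongly connected component of size ≥ 2 (or has a self-loop).
The vertices on cycles are {A, B, C, E, F, G, H, I} — 8 in total.

8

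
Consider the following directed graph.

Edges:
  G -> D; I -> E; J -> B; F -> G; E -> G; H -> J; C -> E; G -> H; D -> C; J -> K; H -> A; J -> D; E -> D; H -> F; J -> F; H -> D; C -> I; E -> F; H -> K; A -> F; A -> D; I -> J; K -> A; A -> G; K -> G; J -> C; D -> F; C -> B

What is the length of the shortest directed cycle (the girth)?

3

For each vertex v, BFS finds the shortest path from v back to v.
The shortest such closed walk is H → K → G → H, length 3.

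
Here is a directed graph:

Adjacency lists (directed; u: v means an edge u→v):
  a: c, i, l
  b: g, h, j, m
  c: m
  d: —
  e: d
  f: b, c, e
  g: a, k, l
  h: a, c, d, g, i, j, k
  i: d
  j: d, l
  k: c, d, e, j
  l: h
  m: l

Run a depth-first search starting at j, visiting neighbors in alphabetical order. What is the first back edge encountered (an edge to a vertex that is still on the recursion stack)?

DFS from j (visiting neighbors in alphabetical order); mark gray on enter, black on exit:
j gray
  d gray
  d black
  l gray
    h gray
      a gray
        c gray
          m gray
            m→l: l is gray → back edge
First back edge: m → l.

m->l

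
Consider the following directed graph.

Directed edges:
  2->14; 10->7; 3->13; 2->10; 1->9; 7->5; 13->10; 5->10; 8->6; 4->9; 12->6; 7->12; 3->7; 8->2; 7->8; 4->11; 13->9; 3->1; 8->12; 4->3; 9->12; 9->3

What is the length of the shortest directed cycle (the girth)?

3

For each vertex v, BFS finds the shortest path from v back to v.
The shortest such closed walk is 3 → 1 → 9 → 3, length 3.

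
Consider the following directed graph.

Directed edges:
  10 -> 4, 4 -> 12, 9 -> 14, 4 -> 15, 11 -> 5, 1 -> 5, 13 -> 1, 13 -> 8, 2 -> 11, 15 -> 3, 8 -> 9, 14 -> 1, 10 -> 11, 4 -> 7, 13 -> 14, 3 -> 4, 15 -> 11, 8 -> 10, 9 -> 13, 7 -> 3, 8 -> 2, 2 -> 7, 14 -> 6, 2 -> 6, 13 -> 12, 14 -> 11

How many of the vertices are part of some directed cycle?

7

A vertex is on a directed cycle iff it belongs to a strongly connected component of size ≥ 2 (or has a self-loop).
The vertices on cycles are {3, 4, 7, 8, 9, 13, 15} — 7 in total.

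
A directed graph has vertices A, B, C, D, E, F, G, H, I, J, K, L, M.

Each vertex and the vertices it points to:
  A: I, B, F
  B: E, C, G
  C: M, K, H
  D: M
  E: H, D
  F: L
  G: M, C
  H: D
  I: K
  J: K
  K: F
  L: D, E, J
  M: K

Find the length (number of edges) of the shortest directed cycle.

For each vertex v, BFS finds the shortest path from v back to v.
The shortest such closed walk is F → L → J → K → F, length 4.

4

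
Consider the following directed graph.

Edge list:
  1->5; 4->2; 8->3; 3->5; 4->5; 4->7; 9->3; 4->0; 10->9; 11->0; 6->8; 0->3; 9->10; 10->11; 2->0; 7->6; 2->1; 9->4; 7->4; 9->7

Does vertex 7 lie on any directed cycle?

Yes

7 is on a cycle iff 7 can reach itself via ≥1 edge.
7 → 4 → 7 — yes.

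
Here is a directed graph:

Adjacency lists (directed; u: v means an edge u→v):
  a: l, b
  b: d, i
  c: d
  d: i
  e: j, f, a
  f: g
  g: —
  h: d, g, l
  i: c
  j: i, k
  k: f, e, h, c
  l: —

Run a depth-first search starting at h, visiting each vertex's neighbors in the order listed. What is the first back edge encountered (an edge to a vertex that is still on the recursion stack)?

c→d

DFS from h (visiting each vertex's neighbors in the order listed); mark gray on enter, black on exit:
h gray
  d gray
    i gray
      c gray
        c→d: d is gray → back edge
First back edge: c → d.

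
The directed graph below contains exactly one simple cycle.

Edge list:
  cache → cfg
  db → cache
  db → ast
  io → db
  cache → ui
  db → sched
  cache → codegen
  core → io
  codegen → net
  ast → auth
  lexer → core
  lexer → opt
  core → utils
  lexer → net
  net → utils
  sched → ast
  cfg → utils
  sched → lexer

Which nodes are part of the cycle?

db, io, core, lexer, sched

DFS with gray/black marking from io:
io gray
  db gray
    cache gray
      ui gray
      ui black
      codegen gray
        net gray
          utils gray
          utils black
        net black
      codegen black
      cfg gray
        cfg→utils: utils black — skip
      cfg black
    cache black
    ast gray
      auth gray
      auth black
    ast black
    sched gray
      lexer gray
        lexer→net: net black — skip
        opt gray
        opt black
        core gray
          core→utils: utils black — skip
          core→io: io is gray → back edge
Back edge closes the cycle io → db → sched → lexer → core → io; its vertices are {db, io, core, lexer, sched}.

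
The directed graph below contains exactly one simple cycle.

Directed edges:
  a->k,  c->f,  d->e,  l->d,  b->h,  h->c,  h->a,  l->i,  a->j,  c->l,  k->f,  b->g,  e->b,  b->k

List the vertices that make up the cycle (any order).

b, c, d, e, h, l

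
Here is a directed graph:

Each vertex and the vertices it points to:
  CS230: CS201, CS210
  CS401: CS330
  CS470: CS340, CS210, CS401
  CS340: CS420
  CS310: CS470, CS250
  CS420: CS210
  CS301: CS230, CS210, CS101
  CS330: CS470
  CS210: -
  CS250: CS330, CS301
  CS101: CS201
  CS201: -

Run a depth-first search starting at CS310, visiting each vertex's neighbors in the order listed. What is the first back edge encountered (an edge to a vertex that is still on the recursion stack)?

DFS from CS310 (visiting each vertex's neighbors in the order listed); mark gray on enter, black on exit:
CS310 gray
  CS470 gray
    CS340 gray
      CS420 gray
        CS210 gray
        CS210 black
      CS420 black
    CS340 black
    CS470→CS210: CS210 black — skip
    CS401 gray
      CS330 gray
        CS330→CS470: CS470 is gray → back edge
First back edge: CS330 → CS470.

CS330->CS470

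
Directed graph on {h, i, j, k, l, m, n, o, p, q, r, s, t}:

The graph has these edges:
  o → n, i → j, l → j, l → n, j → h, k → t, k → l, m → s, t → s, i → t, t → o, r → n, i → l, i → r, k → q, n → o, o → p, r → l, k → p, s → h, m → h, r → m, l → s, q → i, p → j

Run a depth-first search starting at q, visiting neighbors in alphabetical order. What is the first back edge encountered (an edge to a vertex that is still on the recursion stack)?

o->n

DFS from q (visiting neighbors in alphabetical order); mark gray on enter, black on exit:
q gray
  i gray
    j gray
      h gray
      h black
    j black
    l gray
      l→j: j black — skip
      n gray
        o gray
          o→n: n is gray → back edge
First back edge: o → n.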